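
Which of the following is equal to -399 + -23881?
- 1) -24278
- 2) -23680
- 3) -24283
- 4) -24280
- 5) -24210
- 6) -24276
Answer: 4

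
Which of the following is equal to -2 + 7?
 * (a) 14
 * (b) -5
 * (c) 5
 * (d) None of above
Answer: c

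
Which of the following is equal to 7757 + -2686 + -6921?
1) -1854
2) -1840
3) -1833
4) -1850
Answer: 4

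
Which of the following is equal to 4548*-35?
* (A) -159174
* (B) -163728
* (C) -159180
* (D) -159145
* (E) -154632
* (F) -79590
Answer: C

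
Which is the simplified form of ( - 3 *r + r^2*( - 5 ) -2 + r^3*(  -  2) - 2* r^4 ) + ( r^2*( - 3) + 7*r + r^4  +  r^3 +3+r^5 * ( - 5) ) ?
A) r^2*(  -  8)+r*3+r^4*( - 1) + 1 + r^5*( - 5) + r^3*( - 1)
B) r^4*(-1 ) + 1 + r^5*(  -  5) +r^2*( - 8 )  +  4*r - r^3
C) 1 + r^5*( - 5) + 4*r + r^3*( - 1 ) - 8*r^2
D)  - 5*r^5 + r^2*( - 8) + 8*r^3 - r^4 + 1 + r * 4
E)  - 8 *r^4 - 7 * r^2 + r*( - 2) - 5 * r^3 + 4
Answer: B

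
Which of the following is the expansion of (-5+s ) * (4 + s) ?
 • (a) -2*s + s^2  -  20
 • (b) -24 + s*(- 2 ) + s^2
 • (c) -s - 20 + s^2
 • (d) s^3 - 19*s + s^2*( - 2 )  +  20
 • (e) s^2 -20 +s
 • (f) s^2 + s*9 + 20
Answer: c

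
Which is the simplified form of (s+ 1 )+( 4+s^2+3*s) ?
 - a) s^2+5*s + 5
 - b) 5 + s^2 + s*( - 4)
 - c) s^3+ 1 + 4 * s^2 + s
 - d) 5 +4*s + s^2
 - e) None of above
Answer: d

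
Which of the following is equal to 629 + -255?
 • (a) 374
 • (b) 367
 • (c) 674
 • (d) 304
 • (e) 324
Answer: a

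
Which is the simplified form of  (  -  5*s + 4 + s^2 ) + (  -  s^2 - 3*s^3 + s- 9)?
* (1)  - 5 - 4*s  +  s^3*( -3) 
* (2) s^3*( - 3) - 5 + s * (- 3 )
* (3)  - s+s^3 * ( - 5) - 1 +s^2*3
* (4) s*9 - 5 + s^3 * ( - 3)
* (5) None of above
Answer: 1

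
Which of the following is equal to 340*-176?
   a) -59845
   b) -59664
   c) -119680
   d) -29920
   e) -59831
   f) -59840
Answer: f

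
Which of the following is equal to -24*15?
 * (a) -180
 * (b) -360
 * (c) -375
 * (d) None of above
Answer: b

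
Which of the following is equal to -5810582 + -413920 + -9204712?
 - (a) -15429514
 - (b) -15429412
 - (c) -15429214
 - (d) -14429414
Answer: c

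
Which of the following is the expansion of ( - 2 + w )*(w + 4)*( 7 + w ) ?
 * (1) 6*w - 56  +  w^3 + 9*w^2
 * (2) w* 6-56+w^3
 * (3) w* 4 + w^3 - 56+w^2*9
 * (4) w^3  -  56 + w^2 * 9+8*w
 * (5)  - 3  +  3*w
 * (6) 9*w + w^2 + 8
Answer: 1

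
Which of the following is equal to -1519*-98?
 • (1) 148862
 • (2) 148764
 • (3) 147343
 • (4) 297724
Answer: 1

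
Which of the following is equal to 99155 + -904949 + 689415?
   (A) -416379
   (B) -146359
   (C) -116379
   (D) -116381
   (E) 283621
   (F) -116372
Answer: C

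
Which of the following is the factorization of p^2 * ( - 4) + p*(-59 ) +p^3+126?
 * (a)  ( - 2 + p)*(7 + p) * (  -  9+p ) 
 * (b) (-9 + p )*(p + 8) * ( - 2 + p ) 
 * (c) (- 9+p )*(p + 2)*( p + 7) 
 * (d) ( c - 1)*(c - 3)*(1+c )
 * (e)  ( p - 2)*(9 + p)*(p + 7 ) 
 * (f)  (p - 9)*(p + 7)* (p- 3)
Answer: a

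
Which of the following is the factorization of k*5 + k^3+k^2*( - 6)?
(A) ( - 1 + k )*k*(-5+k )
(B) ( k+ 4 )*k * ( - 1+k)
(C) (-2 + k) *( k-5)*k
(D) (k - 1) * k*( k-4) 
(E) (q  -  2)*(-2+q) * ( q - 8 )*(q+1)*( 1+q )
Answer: A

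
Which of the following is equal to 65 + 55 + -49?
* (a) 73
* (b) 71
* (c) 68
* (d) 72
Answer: b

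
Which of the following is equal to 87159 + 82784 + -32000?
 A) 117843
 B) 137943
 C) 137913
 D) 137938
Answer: B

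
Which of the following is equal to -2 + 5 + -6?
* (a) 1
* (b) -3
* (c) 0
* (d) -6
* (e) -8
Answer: b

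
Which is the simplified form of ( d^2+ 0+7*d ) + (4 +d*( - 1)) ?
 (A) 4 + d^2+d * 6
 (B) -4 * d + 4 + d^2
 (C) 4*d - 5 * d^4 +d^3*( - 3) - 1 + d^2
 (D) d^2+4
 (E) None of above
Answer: A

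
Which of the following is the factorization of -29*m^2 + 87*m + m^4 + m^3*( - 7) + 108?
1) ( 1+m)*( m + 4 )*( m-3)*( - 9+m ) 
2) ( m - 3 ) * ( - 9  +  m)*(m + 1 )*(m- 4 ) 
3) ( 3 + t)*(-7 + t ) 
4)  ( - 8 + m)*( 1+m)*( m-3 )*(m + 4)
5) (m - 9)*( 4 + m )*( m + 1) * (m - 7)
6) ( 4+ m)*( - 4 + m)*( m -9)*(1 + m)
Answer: 1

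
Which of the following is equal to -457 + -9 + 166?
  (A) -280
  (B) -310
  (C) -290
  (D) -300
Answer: D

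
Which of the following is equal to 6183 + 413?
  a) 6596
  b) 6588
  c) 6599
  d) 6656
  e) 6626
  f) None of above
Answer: a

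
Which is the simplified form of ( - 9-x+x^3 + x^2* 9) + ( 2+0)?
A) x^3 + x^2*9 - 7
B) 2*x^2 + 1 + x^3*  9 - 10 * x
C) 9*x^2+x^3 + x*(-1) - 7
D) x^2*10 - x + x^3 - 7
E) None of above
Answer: C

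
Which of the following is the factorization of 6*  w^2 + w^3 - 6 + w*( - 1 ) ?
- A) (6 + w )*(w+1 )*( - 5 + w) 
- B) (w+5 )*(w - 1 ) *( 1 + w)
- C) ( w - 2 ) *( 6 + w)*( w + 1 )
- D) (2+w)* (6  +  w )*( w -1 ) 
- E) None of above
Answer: E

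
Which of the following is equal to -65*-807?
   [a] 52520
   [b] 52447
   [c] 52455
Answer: c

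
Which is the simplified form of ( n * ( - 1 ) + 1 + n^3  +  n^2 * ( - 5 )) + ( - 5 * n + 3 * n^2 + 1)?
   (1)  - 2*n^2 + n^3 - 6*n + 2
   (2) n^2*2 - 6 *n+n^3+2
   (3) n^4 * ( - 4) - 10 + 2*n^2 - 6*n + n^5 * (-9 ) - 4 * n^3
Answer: 1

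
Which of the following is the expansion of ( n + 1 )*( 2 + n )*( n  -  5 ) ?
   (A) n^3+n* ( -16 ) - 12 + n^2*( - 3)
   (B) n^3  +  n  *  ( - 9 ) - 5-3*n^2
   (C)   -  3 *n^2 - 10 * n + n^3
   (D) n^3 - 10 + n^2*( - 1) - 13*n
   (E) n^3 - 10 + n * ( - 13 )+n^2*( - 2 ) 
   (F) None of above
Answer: E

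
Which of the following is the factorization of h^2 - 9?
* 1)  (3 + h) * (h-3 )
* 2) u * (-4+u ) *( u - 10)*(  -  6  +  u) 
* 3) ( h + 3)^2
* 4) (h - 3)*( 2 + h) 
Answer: 1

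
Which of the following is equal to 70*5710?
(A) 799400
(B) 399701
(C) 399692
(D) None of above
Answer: D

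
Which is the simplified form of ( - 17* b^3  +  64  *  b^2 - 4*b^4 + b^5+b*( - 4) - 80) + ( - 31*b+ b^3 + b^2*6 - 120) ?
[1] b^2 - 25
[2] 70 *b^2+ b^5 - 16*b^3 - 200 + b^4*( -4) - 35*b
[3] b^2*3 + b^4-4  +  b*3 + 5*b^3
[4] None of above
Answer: 2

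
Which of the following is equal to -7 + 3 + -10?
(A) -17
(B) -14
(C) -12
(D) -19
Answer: B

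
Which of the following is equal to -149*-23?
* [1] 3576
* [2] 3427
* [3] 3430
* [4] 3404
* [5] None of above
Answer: 2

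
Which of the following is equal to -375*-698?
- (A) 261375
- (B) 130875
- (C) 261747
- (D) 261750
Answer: D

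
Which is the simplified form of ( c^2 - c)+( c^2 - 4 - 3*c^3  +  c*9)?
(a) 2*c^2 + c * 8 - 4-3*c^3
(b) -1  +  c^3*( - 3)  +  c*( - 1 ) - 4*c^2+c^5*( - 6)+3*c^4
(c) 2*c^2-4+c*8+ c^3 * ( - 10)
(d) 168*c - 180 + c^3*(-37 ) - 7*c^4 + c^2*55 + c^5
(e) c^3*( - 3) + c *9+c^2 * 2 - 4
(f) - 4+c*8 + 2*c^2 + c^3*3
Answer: a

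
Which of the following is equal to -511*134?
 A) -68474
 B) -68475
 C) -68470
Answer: A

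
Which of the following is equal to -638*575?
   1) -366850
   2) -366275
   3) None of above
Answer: 1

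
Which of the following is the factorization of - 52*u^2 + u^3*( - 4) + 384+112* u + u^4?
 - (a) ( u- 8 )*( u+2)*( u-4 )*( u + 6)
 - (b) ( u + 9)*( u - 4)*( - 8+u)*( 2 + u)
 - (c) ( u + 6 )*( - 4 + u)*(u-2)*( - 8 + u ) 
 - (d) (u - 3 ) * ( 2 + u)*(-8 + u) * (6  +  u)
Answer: a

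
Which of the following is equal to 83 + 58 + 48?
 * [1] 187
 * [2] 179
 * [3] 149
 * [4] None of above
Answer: 4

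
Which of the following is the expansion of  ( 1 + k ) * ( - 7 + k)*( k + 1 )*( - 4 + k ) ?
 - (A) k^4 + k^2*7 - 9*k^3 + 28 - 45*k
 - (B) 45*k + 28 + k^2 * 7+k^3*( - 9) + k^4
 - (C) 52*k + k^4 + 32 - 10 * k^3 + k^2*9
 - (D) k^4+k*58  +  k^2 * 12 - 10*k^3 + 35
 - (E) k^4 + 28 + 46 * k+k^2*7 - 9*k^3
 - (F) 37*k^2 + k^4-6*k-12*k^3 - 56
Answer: B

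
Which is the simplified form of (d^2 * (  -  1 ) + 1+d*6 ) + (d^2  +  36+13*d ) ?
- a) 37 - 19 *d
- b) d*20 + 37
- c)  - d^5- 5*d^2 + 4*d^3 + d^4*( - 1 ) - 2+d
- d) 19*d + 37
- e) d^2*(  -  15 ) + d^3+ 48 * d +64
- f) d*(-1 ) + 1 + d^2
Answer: d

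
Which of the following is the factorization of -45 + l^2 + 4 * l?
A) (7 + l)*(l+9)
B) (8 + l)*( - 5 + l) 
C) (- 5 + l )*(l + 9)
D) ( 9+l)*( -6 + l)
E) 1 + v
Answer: C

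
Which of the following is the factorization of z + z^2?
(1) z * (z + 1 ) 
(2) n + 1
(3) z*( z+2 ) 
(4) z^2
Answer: 1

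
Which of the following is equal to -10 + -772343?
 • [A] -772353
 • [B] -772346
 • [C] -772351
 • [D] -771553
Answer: A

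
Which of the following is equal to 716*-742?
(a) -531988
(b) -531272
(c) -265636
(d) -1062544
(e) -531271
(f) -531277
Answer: b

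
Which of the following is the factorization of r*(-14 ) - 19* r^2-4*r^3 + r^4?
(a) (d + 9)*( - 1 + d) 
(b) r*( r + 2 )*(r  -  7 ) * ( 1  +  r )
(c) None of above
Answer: b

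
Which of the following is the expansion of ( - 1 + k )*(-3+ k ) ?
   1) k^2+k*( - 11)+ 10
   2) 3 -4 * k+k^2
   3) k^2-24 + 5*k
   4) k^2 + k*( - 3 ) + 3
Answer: 2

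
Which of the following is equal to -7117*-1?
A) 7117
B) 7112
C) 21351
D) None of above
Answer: A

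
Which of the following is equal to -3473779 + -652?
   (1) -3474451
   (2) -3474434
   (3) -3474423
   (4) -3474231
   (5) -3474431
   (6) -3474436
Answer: 5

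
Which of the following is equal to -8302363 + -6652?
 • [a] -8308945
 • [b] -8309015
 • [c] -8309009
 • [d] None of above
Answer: b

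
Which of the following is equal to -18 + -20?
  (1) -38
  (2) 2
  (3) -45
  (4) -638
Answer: 1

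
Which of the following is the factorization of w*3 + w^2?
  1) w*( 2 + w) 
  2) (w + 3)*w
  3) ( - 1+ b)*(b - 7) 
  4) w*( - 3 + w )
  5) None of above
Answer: 2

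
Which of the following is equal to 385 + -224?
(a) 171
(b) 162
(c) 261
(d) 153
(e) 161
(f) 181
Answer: e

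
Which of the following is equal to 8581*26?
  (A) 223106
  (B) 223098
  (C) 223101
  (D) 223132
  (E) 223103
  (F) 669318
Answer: A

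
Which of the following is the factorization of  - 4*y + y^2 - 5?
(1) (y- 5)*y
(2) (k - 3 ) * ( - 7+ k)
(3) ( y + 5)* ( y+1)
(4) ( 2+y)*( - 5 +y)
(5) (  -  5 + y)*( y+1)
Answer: 5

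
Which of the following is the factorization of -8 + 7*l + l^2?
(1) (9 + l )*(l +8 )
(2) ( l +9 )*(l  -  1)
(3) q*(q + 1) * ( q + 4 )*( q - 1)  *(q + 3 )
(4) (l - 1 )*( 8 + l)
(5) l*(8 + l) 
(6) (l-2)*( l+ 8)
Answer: 4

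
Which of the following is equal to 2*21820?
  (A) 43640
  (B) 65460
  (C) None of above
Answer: A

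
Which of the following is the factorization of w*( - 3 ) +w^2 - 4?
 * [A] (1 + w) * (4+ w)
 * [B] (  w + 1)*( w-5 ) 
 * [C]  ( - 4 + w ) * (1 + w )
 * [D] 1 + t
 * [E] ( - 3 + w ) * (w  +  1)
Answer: C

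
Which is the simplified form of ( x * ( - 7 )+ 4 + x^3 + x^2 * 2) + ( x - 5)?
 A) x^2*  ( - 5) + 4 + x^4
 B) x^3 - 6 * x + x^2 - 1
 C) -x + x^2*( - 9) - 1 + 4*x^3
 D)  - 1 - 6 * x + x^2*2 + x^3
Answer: D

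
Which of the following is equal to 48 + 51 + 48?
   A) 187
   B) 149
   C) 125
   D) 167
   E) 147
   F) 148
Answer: E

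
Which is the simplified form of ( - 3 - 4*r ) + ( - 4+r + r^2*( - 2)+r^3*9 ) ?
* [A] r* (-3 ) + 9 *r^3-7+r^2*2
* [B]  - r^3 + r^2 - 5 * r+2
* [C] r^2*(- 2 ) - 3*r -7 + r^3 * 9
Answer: C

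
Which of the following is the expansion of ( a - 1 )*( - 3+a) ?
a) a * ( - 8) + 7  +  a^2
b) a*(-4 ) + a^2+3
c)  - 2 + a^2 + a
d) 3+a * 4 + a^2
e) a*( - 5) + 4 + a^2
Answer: b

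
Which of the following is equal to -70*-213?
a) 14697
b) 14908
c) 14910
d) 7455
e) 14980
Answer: c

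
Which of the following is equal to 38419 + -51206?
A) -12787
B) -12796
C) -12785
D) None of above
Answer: A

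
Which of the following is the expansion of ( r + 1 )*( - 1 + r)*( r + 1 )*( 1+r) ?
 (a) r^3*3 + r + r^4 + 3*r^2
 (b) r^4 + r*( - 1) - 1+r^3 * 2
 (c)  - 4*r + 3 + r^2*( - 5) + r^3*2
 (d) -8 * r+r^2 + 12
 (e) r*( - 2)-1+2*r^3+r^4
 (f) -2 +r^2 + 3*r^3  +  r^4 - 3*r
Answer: e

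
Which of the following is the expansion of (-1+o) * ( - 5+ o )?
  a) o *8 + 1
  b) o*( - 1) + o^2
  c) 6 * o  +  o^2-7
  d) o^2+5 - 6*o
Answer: d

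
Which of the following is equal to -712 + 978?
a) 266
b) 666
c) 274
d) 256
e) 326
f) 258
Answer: a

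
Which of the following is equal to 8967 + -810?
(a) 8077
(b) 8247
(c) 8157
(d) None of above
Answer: c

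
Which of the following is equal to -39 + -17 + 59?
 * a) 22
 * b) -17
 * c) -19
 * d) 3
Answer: d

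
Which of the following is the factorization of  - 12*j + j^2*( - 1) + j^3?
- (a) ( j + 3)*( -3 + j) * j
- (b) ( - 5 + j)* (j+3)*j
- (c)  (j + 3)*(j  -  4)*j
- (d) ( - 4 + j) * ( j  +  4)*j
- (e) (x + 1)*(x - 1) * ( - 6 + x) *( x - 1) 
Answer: c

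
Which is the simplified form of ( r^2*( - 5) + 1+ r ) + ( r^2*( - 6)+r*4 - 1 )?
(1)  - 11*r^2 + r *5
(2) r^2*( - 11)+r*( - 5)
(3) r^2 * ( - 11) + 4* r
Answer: 1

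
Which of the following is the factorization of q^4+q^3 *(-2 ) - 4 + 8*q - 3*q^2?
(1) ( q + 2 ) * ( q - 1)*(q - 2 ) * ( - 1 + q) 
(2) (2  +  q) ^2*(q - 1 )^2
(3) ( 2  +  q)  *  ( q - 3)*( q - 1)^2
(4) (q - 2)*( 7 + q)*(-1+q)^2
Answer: 1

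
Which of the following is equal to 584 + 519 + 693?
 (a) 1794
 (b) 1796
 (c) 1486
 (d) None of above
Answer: b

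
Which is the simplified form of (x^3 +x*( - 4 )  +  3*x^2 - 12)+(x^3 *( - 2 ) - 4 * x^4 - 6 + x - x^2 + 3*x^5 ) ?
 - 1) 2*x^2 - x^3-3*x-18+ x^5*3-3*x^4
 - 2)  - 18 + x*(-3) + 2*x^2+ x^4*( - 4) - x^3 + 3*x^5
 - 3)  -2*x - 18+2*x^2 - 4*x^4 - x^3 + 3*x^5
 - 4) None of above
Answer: 2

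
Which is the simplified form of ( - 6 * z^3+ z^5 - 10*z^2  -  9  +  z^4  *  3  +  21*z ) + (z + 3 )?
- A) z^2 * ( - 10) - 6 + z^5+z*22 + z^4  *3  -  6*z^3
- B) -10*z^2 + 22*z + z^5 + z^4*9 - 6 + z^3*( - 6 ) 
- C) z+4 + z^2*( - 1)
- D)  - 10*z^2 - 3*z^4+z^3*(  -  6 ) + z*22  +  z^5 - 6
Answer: A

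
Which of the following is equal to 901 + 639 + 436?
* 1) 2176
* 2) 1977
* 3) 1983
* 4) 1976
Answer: 4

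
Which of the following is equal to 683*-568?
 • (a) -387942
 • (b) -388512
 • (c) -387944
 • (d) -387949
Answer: c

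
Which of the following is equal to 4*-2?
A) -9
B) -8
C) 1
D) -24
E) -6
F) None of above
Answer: B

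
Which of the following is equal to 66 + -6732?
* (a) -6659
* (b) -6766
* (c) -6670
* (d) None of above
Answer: d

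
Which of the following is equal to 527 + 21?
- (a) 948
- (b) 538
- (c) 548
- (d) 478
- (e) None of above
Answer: c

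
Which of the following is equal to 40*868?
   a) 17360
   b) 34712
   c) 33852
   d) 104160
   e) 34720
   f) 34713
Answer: e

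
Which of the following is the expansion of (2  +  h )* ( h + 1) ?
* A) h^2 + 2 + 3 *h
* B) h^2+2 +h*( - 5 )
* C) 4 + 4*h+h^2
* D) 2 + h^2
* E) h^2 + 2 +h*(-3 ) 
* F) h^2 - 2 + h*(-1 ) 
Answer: A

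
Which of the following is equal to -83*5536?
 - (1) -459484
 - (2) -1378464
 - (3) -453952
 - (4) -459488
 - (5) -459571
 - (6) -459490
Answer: 4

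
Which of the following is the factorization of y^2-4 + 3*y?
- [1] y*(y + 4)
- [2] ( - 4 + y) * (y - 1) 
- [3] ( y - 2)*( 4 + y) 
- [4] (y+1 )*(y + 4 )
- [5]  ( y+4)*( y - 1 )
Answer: 5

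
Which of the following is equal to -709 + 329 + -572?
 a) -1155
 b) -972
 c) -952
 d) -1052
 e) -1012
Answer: c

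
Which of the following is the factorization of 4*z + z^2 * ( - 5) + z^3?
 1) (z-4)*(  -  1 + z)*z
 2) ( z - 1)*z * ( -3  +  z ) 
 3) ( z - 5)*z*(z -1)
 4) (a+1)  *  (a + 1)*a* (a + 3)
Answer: 1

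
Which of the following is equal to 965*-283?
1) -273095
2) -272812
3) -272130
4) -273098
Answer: 1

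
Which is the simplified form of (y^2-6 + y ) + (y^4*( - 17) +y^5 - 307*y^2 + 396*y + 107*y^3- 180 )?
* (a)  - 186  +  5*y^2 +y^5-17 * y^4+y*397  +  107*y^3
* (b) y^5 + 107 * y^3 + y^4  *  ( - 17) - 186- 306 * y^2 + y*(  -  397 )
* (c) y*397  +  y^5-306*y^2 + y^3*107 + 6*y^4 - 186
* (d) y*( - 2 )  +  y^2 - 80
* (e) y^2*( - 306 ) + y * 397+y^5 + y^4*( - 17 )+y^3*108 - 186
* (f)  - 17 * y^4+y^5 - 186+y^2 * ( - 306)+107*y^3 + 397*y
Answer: f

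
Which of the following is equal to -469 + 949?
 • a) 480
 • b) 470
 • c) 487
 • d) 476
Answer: a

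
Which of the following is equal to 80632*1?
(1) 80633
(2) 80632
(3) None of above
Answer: 2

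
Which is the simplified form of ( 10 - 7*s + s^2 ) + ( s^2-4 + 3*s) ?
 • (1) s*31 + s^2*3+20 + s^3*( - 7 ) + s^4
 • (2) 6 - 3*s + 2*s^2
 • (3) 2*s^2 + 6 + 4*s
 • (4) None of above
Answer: 4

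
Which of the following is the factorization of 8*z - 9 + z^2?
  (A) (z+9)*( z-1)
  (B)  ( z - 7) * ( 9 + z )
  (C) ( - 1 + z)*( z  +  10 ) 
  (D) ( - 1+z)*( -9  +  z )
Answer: A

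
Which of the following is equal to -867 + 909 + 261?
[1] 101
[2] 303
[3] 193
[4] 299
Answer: 2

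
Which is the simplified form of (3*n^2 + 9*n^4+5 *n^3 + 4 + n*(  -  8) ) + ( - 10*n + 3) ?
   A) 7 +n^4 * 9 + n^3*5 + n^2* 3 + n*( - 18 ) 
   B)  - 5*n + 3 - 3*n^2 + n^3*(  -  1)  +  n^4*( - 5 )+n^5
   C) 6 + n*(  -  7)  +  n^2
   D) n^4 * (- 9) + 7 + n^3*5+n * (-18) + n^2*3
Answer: A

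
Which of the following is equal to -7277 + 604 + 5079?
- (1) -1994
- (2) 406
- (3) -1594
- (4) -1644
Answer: 3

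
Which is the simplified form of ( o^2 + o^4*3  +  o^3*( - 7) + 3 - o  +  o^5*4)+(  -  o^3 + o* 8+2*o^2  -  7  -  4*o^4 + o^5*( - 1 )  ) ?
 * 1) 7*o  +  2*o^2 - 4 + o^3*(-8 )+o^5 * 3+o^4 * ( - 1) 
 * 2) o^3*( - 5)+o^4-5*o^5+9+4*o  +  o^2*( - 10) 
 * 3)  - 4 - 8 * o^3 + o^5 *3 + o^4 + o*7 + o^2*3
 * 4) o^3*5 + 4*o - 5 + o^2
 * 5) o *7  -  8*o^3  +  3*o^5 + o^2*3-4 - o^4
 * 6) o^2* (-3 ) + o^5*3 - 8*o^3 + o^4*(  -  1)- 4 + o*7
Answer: 5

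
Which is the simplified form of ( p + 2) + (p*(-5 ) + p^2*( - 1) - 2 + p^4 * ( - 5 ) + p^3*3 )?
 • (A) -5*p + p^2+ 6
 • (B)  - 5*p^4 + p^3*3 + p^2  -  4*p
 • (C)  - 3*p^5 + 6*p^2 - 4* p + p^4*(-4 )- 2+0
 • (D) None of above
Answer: D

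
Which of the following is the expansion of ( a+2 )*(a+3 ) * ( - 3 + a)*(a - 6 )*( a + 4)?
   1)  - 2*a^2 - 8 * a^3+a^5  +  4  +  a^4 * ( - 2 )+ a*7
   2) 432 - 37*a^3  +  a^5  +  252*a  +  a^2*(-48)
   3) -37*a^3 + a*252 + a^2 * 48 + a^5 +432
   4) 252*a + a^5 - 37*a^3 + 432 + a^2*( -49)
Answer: 2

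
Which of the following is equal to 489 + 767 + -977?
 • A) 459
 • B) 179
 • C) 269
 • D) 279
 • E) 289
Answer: D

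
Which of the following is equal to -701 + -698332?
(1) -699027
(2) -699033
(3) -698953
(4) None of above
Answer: 2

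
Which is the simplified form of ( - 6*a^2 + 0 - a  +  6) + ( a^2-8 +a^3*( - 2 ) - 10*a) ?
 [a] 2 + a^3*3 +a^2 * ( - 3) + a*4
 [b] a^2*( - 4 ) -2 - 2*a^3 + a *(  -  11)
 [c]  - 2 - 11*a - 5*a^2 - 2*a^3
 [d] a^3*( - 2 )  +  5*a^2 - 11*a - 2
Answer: c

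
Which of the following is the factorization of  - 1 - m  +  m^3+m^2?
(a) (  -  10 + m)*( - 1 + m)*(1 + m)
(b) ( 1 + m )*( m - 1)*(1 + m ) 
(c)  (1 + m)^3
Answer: b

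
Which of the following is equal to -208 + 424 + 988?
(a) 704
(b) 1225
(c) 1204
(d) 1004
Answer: c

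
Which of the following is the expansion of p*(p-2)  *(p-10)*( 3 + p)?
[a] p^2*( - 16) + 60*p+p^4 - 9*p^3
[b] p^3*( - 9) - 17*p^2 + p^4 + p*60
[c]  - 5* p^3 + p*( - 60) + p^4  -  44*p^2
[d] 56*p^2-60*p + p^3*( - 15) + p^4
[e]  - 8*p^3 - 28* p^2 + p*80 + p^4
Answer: a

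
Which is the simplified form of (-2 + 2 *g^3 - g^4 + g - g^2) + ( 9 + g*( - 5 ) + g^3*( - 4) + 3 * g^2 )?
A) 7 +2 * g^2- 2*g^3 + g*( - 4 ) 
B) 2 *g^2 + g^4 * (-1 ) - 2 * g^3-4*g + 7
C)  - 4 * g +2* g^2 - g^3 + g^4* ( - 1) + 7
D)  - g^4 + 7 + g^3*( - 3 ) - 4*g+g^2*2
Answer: B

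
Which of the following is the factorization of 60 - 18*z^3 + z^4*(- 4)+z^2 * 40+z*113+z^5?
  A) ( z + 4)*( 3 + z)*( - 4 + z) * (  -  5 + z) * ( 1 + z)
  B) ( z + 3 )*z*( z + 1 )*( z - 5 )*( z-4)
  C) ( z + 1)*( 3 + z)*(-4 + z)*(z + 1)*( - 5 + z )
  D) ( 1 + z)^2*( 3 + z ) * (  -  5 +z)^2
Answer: C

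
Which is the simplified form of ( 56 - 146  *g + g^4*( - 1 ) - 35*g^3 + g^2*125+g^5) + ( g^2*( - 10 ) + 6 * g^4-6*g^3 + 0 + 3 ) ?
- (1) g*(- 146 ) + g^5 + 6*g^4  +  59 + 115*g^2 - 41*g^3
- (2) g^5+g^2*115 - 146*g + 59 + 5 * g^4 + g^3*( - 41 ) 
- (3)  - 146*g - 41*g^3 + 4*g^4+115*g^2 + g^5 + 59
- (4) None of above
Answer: 2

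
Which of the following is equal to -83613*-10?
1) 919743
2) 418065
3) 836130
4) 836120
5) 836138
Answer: 3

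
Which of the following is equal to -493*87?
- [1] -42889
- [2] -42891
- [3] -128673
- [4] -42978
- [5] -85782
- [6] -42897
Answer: 2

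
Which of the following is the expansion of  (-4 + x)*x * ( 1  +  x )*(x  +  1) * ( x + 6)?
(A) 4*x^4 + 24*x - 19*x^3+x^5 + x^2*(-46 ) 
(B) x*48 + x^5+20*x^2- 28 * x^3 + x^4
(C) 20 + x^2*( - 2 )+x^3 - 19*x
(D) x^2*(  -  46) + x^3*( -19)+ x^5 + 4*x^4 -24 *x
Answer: D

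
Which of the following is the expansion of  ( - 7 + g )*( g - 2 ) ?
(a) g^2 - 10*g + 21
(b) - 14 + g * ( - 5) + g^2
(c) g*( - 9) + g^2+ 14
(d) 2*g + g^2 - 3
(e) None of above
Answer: c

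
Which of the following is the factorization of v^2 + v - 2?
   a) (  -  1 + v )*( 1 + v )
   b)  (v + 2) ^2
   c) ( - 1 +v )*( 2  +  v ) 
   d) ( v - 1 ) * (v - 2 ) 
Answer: c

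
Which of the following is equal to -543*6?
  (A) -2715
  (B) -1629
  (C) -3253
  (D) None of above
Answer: D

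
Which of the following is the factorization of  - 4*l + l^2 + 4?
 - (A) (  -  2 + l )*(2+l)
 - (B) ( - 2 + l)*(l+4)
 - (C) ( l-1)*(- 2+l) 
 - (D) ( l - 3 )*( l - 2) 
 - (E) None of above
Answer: E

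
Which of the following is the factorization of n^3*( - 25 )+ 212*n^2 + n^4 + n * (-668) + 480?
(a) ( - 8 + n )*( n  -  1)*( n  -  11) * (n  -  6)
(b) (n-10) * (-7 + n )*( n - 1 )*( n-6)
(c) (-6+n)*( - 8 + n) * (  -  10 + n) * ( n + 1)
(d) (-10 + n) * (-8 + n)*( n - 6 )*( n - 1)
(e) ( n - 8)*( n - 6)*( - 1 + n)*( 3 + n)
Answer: d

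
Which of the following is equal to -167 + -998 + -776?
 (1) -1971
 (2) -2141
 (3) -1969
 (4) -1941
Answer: 4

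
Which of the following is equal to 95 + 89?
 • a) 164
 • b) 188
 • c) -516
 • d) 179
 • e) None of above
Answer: e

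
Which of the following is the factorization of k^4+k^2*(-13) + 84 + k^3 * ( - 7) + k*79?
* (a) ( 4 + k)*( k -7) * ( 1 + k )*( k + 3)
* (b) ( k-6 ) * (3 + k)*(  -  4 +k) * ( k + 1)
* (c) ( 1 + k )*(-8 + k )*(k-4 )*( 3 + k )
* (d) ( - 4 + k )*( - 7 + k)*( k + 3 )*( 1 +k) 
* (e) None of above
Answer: d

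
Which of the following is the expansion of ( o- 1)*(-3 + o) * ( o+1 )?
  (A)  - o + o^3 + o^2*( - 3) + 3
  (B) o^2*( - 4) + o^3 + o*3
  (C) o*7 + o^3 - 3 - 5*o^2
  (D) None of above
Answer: A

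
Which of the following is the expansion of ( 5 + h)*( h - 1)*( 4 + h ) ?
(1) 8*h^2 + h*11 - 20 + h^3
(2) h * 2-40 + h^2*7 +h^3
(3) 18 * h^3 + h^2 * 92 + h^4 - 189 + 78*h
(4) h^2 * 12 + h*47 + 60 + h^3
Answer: 1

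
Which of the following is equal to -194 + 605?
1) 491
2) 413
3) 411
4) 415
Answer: 3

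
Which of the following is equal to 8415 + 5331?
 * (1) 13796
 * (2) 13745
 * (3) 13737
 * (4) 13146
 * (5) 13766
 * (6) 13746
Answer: 6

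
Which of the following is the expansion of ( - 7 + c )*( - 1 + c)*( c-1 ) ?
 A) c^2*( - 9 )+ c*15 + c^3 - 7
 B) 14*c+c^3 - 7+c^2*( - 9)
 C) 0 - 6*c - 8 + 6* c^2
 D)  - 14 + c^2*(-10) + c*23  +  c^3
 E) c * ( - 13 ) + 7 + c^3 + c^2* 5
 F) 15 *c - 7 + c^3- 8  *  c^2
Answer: A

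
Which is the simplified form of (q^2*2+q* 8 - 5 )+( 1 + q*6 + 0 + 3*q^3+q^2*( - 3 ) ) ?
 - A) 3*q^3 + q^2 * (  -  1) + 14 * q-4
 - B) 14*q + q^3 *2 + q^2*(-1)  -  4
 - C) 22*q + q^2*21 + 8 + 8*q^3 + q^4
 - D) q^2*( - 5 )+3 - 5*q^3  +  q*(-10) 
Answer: A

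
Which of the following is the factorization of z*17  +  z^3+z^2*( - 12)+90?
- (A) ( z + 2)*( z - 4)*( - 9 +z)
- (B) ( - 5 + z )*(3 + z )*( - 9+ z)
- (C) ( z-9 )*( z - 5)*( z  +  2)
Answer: C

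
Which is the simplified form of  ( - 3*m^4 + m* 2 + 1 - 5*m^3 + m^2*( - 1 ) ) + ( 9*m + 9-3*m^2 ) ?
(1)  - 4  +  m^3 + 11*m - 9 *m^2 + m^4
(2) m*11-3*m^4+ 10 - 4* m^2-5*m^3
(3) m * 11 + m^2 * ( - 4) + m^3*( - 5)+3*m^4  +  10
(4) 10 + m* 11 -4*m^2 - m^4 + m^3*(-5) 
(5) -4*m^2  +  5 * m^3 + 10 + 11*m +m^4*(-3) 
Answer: 2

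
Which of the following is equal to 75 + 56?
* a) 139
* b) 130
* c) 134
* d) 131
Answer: d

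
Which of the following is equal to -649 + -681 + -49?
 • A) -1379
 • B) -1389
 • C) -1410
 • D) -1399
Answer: A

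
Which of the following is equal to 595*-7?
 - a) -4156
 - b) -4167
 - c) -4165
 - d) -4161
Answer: c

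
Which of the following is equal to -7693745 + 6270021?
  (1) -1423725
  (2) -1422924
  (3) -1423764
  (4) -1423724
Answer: 4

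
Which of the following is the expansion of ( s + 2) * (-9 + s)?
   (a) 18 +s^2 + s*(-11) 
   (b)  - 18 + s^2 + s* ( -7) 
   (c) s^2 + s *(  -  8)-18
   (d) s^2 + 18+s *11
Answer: b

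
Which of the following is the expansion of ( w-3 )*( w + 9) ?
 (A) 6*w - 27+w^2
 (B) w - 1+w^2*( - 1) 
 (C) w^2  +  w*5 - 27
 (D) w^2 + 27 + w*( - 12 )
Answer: A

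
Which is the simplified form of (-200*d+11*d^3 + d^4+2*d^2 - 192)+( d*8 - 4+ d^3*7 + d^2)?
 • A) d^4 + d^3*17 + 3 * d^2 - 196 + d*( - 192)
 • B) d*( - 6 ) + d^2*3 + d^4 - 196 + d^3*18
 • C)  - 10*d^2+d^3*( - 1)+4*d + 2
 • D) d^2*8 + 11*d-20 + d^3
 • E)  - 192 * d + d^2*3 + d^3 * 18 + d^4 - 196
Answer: E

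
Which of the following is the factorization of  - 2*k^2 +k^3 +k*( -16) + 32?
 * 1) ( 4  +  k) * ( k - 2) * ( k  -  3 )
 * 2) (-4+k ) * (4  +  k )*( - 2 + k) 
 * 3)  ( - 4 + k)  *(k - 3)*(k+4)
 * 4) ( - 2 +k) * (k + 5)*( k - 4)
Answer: 2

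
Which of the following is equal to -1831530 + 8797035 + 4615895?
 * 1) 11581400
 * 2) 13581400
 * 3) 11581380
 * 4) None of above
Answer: 1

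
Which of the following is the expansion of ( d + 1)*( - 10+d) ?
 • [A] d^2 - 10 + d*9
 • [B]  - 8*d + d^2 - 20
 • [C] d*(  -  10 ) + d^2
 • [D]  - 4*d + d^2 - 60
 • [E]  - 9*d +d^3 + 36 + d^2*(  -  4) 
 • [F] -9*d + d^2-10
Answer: F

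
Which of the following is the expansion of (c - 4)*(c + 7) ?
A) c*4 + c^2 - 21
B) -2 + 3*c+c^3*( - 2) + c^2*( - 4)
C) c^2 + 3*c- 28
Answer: C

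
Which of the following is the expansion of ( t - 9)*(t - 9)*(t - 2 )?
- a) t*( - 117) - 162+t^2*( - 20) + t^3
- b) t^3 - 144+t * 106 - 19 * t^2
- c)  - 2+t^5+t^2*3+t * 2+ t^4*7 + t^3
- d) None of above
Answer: d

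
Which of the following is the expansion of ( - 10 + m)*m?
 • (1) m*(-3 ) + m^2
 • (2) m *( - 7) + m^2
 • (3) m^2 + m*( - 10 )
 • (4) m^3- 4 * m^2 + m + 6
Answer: 3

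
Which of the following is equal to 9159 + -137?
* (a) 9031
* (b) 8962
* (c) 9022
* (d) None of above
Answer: c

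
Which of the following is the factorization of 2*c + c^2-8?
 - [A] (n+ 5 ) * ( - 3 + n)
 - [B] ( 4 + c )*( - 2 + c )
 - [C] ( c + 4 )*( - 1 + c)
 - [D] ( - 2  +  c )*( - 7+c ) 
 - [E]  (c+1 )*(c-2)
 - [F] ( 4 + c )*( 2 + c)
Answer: B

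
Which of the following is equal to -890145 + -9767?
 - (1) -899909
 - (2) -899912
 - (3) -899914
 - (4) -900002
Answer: 2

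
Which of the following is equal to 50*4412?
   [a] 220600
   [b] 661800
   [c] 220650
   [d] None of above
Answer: a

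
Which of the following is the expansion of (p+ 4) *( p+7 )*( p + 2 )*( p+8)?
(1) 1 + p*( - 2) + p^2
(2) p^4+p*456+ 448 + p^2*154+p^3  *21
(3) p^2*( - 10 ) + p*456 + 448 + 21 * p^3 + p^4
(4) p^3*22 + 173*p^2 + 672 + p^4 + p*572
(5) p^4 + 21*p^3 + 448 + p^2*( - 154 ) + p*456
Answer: 2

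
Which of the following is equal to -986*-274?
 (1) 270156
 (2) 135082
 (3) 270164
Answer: 3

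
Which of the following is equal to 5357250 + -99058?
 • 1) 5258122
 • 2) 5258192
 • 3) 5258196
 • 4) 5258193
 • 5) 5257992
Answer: 2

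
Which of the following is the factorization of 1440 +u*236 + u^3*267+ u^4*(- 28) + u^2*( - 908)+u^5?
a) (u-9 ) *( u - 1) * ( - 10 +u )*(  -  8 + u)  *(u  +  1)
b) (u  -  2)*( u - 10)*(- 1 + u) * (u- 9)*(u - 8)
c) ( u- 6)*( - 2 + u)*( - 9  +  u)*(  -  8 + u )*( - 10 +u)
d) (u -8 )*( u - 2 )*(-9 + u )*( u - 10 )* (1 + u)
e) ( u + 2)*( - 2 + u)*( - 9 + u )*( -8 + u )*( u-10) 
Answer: d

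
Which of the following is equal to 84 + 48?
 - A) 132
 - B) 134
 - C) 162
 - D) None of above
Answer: A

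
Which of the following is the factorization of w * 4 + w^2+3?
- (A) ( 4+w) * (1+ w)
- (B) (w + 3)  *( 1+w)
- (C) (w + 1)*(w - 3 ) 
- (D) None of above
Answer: B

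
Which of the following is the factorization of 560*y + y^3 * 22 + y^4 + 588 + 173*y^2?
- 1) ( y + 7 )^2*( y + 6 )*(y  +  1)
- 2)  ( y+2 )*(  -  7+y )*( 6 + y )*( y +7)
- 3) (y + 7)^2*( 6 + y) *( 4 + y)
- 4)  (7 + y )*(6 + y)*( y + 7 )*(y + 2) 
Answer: 4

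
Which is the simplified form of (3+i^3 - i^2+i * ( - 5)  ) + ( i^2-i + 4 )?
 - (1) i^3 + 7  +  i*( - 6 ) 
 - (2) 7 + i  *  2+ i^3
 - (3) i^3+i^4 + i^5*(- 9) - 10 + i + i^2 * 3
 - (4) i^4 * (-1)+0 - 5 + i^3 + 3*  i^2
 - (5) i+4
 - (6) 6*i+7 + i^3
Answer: 1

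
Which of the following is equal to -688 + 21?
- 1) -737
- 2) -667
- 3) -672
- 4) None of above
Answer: 2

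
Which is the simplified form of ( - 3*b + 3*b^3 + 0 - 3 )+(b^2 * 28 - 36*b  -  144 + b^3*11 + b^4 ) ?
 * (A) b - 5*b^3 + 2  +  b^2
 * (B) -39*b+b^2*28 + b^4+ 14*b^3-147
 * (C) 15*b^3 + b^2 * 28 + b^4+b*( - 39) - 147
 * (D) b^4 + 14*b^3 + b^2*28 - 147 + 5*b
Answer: B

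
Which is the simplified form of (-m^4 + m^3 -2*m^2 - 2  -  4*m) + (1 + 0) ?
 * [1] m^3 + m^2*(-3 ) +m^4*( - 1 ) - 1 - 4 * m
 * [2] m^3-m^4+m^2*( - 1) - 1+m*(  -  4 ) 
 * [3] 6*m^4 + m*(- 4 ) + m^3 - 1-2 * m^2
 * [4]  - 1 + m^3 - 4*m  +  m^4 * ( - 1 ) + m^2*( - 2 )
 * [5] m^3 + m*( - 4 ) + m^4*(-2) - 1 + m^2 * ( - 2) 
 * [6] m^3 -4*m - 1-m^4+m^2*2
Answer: 4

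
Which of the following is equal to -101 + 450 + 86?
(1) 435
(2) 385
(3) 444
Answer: 1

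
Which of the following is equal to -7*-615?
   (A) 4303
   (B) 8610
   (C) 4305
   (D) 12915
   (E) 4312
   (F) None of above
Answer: C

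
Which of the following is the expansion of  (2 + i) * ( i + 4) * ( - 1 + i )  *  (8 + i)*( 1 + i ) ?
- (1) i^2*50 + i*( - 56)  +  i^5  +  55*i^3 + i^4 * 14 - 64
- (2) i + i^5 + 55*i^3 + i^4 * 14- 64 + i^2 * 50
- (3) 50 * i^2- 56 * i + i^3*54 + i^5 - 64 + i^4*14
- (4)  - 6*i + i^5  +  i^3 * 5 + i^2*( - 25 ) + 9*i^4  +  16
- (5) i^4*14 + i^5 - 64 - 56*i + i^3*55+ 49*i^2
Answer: 1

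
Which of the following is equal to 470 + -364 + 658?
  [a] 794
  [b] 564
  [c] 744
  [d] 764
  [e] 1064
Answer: d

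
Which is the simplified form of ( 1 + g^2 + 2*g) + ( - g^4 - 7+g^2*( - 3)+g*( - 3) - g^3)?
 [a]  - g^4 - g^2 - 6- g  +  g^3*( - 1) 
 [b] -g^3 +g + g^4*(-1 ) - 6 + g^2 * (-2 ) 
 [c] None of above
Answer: c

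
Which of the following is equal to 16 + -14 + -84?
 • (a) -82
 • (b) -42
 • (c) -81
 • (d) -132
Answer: a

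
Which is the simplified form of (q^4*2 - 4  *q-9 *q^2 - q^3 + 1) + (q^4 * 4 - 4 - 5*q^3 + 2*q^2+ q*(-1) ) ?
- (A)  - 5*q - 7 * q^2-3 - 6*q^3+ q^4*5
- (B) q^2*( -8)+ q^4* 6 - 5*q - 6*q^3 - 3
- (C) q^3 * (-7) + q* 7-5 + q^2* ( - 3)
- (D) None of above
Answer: D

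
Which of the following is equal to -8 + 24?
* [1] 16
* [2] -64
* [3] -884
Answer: 1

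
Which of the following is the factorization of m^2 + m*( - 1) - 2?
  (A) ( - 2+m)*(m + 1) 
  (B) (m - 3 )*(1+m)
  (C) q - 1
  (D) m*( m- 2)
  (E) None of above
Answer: A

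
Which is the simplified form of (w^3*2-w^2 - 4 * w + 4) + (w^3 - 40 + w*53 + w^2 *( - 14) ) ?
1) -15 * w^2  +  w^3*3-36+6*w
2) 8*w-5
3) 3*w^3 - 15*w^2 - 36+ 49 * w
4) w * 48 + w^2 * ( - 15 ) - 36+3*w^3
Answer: 3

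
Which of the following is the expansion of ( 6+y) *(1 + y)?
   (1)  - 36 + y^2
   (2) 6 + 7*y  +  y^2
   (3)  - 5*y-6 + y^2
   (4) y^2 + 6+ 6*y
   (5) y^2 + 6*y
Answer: 2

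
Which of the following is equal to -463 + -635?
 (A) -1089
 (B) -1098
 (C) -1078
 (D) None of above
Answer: B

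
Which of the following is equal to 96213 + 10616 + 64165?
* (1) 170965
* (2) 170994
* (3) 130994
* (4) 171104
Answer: 2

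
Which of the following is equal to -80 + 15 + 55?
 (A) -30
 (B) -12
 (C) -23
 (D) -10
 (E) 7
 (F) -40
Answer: D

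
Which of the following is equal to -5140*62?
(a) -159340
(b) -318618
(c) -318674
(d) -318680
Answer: d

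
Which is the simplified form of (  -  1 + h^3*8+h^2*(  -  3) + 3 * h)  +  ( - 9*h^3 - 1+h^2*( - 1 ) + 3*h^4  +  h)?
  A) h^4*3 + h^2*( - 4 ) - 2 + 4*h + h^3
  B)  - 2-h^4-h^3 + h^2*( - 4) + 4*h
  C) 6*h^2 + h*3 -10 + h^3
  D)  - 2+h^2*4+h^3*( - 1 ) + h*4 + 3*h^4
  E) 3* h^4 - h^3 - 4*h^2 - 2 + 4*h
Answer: E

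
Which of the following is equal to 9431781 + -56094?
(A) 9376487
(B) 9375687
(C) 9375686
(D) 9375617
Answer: B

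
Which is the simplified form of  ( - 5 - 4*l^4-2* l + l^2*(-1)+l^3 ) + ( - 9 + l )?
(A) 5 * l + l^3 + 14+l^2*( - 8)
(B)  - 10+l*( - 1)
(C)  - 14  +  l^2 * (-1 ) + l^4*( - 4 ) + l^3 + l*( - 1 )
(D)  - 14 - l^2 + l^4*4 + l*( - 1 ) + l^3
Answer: C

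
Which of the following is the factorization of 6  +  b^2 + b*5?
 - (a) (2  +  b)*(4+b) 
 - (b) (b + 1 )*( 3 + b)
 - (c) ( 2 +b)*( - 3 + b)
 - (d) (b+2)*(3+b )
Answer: d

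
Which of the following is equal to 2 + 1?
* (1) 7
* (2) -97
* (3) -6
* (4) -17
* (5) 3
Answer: 5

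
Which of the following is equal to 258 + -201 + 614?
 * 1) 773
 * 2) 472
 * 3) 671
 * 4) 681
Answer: 3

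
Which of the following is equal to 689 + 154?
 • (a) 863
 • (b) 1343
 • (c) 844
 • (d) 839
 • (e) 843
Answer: e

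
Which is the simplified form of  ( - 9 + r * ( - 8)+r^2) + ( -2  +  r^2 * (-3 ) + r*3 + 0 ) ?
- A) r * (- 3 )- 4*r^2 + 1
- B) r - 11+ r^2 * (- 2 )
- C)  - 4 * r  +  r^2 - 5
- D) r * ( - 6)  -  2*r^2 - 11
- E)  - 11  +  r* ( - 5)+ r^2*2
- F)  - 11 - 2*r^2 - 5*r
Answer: F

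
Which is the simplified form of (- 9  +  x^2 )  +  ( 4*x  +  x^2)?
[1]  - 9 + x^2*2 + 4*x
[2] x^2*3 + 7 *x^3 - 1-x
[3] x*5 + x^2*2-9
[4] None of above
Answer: 1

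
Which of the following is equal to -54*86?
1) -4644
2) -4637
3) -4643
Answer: 1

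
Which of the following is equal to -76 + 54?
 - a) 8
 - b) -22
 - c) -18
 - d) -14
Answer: b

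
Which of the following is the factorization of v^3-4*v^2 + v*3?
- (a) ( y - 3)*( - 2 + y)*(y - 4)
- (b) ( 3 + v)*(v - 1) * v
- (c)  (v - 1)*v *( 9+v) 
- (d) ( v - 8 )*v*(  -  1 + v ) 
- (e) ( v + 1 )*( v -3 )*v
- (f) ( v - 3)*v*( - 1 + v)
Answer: f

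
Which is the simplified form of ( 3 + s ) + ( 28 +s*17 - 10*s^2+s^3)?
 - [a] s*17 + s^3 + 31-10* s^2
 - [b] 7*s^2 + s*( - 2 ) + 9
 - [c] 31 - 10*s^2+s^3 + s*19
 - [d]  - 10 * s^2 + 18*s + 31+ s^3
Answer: d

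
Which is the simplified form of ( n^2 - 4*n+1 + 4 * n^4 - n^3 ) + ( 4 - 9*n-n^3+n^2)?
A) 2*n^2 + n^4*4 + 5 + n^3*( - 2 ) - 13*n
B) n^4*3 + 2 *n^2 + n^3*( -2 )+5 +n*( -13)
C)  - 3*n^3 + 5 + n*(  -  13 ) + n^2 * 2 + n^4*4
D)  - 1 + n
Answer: A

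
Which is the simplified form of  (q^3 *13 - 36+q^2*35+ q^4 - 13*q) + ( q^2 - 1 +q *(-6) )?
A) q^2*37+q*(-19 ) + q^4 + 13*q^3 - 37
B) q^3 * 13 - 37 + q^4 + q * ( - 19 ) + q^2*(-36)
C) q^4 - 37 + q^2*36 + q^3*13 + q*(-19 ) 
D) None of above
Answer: C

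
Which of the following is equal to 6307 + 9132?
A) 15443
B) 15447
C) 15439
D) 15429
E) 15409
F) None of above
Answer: C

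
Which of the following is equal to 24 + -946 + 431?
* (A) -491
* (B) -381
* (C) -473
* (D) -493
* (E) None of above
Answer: A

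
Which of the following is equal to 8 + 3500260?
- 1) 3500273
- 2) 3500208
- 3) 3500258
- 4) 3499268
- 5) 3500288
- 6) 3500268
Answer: 6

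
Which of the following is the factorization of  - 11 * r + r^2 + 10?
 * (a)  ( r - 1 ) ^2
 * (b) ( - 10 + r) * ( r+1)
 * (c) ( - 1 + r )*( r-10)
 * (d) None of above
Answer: c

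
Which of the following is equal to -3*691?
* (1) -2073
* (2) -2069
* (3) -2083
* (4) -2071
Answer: 1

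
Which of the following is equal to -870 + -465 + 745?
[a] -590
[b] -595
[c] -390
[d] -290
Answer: a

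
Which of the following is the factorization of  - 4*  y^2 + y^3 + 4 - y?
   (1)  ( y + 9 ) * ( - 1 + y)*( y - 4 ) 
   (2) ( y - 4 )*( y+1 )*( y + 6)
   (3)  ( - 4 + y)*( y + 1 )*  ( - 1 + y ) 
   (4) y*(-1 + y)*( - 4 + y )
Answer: 3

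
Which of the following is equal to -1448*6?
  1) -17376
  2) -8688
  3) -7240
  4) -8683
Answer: 2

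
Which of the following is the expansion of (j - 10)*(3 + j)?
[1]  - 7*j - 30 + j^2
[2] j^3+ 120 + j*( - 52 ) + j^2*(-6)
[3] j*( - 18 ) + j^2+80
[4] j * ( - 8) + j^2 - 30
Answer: 1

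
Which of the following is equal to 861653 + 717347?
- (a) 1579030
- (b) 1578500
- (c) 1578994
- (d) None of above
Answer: d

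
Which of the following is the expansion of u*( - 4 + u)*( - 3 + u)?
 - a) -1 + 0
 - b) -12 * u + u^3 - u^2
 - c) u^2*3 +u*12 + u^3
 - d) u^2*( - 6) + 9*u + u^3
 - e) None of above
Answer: e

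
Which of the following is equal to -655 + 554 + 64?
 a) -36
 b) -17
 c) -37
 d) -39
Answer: c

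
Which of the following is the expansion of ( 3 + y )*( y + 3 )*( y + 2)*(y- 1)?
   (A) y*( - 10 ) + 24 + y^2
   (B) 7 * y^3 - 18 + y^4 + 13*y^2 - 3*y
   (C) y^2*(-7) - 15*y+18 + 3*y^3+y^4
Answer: B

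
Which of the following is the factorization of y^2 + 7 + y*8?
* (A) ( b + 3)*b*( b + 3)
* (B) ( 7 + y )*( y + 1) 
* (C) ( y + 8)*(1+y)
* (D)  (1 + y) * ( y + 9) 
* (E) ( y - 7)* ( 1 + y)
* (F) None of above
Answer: B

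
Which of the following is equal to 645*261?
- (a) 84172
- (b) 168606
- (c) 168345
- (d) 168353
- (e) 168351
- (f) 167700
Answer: c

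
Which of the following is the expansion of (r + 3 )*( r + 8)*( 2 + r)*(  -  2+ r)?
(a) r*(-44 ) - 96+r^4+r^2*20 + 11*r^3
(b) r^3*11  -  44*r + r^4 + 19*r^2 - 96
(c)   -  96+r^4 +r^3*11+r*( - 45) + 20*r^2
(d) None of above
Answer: a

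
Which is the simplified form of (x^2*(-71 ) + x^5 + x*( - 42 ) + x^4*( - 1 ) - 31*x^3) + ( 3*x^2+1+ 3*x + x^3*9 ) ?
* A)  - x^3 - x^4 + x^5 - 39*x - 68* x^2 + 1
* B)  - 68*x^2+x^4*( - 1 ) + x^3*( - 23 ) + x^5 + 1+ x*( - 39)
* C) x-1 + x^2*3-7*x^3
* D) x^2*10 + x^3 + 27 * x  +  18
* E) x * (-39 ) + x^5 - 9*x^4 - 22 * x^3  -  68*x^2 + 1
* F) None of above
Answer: F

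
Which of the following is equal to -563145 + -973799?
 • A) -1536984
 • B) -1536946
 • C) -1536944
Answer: C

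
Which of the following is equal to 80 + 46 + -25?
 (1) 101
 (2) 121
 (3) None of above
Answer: 1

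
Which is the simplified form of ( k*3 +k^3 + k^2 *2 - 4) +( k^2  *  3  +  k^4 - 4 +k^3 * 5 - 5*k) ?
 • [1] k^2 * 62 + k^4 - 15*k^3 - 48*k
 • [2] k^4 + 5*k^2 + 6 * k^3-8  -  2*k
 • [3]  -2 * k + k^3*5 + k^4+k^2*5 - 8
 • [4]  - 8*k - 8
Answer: 2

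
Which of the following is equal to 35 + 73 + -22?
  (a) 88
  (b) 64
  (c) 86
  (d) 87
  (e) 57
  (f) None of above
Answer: c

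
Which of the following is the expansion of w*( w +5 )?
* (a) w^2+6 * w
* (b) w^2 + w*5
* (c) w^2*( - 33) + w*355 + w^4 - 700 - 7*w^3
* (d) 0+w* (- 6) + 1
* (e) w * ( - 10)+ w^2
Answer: b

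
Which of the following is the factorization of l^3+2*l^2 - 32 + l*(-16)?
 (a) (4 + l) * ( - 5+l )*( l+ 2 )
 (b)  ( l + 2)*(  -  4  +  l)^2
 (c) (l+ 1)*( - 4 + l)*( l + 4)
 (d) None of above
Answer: d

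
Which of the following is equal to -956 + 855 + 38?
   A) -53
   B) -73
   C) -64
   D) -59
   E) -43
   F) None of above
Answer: F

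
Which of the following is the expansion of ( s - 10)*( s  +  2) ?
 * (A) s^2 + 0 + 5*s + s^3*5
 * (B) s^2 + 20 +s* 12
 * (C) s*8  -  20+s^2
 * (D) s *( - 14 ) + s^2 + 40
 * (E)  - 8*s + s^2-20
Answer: E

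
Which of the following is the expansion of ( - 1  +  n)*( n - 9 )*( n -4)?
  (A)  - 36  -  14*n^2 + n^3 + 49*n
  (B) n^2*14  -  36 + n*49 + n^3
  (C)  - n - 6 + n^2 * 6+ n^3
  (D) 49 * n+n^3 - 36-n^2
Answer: A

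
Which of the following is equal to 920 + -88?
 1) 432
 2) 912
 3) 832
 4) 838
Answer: 3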